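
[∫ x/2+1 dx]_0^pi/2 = -1 + (pi/2 + 2)^2/4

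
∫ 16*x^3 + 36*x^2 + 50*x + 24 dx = 4*x^4 + 12*x^3 + 25*x^2 + 24*x + C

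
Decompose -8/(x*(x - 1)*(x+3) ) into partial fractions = -2/(3*(x + 3)) - 2/(x - 1) + 8/(3*x)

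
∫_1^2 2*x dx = 3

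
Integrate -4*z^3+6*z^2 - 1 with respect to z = -z^4 + 2*z^3 - z + C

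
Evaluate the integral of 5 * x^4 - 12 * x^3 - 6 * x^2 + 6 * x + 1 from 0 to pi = (-pi + pi^3)*(-3*pi - 1 + pi^2)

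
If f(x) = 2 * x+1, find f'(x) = 2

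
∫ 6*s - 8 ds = 3*s^2 - 8*s + C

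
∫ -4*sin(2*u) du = 2*cos(2*u) + C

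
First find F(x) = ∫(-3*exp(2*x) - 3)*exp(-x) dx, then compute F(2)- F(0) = -3*exp(2) + 3*exp(-2)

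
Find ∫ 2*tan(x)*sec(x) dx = 2*sec(x) + C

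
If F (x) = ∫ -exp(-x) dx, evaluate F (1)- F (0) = -1 + exp(-1)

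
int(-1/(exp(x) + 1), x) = log(1 + exp(-x)) + C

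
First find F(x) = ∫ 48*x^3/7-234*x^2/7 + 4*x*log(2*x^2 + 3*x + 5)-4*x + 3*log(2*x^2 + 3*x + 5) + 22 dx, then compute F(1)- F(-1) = -8*log(2) + 110/7 + 10*log(10)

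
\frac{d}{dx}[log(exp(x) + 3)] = exp(x)/(exp(x) + 3)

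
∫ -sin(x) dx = cos(x) + C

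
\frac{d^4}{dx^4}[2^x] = 2^x*log(2)^4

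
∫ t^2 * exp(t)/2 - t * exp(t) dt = (t - 2)^2*exp(t)/2 + C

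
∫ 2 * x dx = x^2 + C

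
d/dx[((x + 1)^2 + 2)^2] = 4*x^3 + 12*x^2 + 20*x + 12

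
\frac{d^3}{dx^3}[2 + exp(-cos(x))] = (3 - cos(x))*exp(-cos(x))*sin(x)*cos(x)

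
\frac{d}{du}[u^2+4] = 2*u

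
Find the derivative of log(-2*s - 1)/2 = 1/(2*s + 1)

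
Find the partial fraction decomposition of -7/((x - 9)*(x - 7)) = 7/(2*(x - 7)) - 7/(2*(x - 9))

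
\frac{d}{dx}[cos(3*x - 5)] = -3*sin(3*x - 5)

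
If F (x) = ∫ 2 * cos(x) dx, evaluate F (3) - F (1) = -2*sin(1) + 2*sin(3)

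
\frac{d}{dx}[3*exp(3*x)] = 9*exp(3*x)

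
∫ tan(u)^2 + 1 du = tan(u) + C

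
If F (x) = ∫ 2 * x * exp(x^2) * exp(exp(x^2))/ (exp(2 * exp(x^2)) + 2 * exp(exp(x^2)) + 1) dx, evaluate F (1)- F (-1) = 0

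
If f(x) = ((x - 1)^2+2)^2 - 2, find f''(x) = 12*x^2 - 24*x + 20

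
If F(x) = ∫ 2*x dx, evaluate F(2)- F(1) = 3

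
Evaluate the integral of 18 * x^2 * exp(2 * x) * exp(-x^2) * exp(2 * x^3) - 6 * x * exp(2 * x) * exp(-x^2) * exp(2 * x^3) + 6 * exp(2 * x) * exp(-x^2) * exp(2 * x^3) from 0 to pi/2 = -3 + 3*exp(-pi^2/4 + pi + pi^3/4)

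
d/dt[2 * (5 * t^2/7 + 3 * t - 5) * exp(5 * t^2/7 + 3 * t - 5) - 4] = 100*t^3*exp(5*t^2/7 + 3*t - 5)/49 + 90*t^2*exp(5*t^2/7 + 3*t - 5)/7 + 46*t*exp(5*t^2/7 + 3*t - 5)/7 - 24*exp(5*t^2/7 + 3*t - 5)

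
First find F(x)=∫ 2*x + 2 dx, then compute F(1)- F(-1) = 4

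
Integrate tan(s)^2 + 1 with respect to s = tan(s) + C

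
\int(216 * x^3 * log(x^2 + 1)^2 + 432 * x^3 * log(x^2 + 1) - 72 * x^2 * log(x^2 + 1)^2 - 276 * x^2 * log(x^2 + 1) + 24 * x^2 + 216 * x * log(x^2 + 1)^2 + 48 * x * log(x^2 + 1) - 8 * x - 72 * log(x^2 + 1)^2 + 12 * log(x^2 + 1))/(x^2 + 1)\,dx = 4*(3*x - 1)*(3*(3*x - 1)*log(x^2 + 1) + 1)*log(x^2 + 1) + C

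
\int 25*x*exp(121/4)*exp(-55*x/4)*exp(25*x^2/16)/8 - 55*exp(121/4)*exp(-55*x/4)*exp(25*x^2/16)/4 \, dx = exp((5*x - 22)^2/16) + C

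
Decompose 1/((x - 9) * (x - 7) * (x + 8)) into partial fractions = 1/(255*(x + 8)) - 1/(30*(x - 7)) + 1/(34*(x - 9))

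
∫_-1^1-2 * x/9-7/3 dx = -14/3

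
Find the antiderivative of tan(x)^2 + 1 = tan(x) + C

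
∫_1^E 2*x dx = -1 + exp(2)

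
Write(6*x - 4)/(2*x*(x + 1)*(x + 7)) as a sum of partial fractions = -23/(42*(x + 7)) + 5/(6*(x + 1)) - 2/(7*x)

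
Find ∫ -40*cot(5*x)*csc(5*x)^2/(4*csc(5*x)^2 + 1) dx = log(4*csc(5*x)^2 + 1) + C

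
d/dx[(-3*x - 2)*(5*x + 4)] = -30*x - 22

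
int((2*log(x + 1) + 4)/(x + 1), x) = (log(x + 1) + 2)^2 + C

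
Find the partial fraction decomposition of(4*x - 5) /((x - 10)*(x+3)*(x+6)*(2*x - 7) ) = -72/(3211*(2*x - 7)) + 29/(912*(x + 6)) - 17/(507*(x + 3)) + 35/(2704*(x - 10))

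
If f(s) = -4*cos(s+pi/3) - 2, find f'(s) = 4*sin(s + pi/3)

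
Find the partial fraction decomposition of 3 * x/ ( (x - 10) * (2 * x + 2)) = 3/(22*(x + 1)) + 15/(11*(x - 10))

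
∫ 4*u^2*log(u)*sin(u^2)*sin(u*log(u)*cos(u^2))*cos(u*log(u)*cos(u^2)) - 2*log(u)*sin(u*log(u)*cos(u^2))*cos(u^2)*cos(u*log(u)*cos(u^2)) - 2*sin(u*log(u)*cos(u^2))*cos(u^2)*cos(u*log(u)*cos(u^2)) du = cos(u*log(u)*cos(u^2))^2 + C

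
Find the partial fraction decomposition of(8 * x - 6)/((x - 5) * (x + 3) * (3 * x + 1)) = 39/(64*(3*x + 1)) - 15/(32*(x + 3)) + 17/(64*(x - 5))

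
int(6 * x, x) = 3*x^2 + C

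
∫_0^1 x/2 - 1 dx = -3/4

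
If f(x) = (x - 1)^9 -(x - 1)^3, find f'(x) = 9*x^8 - 72*x^7 + 252*x^6 - 504*x^5 + 630*x^4 - 504*x^3 + 249*x^2 - 66*x + 6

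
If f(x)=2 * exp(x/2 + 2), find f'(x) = exp(x/2 + 2)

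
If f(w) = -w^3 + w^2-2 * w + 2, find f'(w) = -3*w^2 + 2*w - 2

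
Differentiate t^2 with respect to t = 2*t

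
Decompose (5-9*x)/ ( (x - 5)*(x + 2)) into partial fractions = -23/(7*(x + 2)) - 40/(7*(x - 5))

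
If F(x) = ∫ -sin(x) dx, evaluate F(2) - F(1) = -cos(1) + cos(2)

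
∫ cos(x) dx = sin(x) + C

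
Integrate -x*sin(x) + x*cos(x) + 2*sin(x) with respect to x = sqrt(2)*(x - 1)*sin(x + pi/4) + C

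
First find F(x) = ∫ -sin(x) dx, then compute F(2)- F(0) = -1 + cos(2)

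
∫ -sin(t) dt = cos(t) + C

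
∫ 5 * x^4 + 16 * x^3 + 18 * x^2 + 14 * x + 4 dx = x^5 + 4*x^4 + 6*x^3 + 7*x^2 + 4*x + C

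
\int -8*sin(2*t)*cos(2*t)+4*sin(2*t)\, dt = -4*sin(t)^2*cos(2*t) + C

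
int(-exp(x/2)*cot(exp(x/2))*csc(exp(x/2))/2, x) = csc(exp(x/2)) + C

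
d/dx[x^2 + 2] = 2*x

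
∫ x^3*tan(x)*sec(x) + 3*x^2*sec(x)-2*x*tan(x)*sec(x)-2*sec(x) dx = x*(x^2 - 2)*sec(x) + C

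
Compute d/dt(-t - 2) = -1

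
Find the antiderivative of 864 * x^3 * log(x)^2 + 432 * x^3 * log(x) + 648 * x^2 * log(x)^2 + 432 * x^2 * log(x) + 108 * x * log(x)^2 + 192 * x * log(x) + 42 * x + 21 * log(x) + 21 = 3*x*(2*x + 1)*(18*x*(2*x + 1)*log(x) + 7)*log(x) + C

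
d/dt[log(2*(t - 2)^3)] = 3/(t - 2)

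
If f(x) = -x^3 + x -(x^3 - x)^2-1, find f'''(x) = -120*x^3 + 48*x - 6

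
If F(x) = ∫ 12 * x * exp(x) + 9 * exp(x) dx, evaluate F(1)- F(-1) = 15*exp(-1) + 9*E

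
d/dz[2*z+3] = 2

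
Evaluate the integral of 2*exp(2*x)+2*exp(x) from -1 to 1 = -(exp(-1) + 2)^2 - 2*E + 2*exp(-1) + (2 + E)^2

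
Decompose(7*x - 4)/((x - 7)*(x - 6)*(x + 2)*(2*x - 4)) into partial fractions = 1/(32*(x + 2)) + 1/(16*(x - 2)) - 19/(32*(x - 6)) + 1/(2*(x - 7))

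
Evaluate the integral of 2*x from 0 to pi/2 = pi^2/4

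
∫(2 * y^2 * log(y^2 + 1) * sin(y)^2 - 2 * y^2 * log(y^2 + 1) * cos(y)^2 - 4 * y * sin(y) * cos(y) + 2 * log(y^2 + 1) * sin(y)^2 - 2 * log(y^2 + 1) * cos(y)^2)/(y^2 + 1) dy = -log(y^2 + 1)*sin(2*y) + C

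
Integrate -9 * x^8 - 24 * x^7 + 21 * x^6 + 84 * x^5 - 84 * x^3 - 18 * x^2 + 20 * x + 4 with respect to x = -x^9 - 3*x^8 + 3*x^7 + 14*x^6 - 21*x^4 - 6*x^3 + 10*x^2 + 4*x + C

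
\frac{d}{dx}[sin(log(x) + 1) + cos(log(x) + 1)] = sqrt(2)*cos(log(x) + pi/4 + 1)/x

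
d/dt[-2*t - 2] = -2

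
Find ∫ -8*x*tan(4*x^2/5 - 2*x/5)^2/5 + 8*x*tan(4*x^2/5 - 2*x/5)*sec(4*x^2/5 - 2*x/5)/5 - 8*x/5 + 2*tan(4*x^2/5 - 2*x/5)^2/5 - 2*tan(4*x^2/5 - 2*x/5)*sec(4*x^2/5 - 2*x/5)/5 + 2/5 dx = -tan(2*x*(2*x - 1)/5) + sec(2*x*(2*x - 1)/5) + C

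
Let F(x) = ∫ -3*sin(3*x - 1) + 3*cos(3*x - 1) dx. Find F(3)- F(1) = -sin(2) + cos(8) - cos(2) + sin(8)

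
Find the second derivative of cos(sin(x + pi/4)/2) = sin(x + pi/4)*sin(sin(x + pi/4)/2)/2 - cos(x + pi/4)^2*cos(sin(x + pi/4)/2)/4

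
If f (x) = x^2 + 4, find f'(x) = 2*x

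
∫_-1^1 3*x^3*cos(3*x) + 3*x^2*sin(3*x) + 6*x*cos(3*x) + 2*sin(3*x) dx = 0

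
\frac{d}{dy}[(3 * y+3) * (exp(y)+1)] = 3*y*exp(y) + 6*exp(y) + 3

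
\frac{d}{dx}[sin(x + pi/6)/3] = cos(x + pi/6)/3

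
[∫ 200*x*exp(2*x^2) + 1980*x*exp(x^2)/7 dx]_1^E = -2*(7 + 5*E)^2 - 10*E/7 + 10*exp(exp(2))/7 + 2*(7 + 5*exp(exp(2)))^2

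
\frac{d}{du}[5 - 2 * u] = -2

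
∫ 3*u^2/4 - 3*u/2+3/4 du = u^3/4 - 3*u^2/4 + 3*u/4 + C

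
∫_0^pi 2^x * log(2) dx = -1 + 2^pi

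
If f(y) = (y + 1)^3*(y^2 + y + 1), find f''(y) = 20*y^3 + 48*y^2 + 42*y + 14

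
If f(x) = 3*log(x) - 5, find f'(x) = 3/x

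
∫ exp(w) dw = exp(w) + C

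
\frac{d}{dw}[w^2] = 2*w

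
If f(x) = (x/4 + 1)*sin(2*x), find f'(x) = x*cos(2*x)/2 + sin(2*x)/4 + 2*cos(2*x)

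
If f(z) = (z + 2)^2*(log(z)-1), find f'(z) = (2*z^2*log(z) - z^2 + 4*z*log(z) + 4)/z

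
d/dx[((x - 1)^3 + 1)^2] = 6*x^5 - 30*x^4 + 60*x^3 - 54*x^2 + 18*x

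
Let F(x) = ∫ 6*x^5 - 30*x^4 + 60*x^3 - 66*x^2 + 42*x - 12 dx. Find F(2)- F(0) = -4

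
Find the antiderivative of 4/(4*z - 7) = log(7 - 4*z) + C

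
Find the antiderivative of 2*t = t^2 + C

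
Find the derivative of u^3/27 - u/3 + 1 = u^2/9 - 1/3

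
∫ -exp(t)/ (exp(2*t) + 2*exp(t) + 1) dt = (6*exp(t) + 7)/(exp(t) + 1) + C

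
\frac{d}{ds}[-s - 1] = -1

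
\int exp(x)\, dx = exp(x) + C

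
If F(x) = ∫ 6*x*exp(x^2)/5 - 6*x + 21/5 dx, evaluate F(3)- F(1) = -78/5 - 3*E/5 + 3*exp(9)/5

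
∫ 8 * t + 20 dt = 4*t^2 + 20*t + C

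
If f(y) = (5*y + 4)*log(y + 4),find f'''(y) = (-5*y - 52)/(y^3 + 12*y^2 + 48*y + 64)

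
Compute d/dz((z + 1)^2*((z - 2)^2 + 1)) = 4*z^3 - 6*z^2 - 4*z + 6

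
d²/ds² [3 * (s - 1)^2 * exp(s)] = 3*s^2*exp(s) + 6*s*exp(s) - 3*exp(s)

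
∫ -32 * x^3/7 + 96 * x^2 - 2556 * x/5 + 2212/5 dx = -8*x^4/7 + 32*x^3 - 1278*x^2/5 + 2212*x/5 + C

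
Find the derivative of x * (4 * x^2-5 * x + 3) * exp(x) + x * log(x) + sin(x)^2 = 4*x^3*exp(x) + 7*x^2*exp(x) - 7*x*exp(x) + 3*exp(x) + log(x) + sin(2*x) + 1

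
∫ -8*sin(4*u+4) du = 2*cos(4*u + 4) + C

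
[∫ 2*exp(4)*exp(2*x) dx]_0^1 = -exp(4) + exp(6)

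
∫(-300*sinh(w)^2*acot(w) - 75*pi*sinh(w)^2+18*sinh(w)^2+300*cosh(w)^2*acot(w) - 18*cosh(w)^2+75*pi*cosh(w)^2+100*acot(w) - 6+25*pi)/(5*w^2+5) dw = -5*(4*acot(w) + pi)^2/2 + 24*acot(w)/5 + C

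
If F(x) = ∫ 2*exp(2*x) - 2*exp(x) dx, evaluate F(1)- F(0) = (-1 + E)^2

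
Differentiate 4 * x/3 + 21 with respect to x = 4/3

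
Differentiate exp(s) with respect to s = exp(s)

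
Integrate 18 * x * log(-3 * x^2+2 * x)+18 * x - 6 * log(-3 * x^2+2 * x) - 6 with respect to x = 3*x*(3*x - 2)*log(x*(2 - 3*x)) + C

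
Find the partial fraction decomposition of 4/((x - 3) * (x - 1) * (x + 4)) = 4/(35*(x + 4)) - 2/(5*(x - 1)) + 2/(7*(x - 3))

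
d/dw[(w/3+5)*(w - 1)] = 2*w/3 + 14/3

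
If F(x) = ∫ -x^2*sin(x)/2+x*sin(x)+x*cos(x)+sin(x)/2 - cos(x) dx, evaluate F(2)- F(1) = -cos(2)/2 + cos(1)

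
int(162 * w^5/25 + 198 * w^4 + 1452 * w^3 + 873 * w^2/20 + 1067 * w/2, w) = 27*w^6/25 + 198*w^5/5 + 363*w^4 + 291*w^3/20 + 1067*w^2/4 + C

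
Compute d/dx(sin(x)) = cos(x)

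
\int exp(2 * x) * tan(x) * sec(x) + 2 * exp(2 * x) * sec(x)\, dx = exp(2*x)*sec(x) + C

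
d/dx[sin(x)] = cos(x)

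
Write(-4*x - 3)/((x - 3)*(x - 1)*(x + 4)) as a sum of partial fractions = 13/(35*(x + 4)) + 7/(10*(x - 1)) - 15/(14*(x - 3))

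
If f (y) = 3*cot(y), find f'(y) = -3/sin(y)^2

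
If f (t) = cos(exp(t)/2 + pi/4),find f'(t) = -exp(t)*sin(exp(t)/2 + pi/4)/2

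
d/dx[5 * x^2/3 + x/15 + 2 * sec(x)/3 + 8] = 10*x/3 + 2*tan(x)*sec(x)/3 + 1/15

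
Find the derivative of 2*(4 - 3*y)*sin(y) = -6*y*cos(y) - 6*sin(y) + 8*cos(y)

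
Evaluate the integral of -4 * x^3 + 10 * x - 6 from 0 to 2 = -8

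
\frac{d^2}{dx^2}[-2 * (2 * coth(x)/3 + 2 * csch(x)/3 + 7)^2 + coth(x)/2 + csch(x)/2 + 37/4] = -(1635*sinh(x)/4 + 327*sinh(2*x) + 327*sinh(3*x)/4 + 184*cosh(x) + 64*cosh(2*x) + 8*cosh(3*x) + 128)/(18*sinh(x)^4)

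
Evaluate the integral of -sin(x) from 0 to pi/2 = -1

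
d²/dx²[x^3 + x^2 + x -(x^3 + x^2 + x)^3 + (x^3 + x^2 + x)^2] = -72*x^7 - 168*x^6 - 252*x^5 - 180*x^4 - 80*x^3 + 12*x + 4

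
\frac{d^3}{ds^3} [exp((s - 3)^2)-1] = 8*s^3*exp(s^2 - 6*s + 9) - 72*s^2*exp(s^2 - 6*s + 9) + 228*s*exp(s^2 - 6*s + 9) - 252*exp(s^2 - 6*s + 9)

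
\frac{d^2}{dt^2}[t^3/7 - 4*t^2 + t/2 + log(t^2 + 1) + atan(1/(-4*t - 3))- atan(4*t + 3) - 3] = (6*t^5 - 56*t^4 + 12*t^3 - 126*t^2 + 6*t - 42)/(7*t^4 + 14*t^2 + 7)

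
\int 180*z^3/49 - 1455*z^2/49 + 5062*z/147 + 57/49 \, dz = 45*z^4/49 - 485*z^3/49 + 2531*z^2/147 + 57*z/49 + C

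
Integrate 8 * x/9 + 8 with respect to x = 4*x^2/9 + 8*x + C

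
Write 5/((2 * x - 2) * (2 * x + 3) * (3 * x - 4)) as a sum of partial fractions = 45/(34*(3*x - 4)) + 2/(17*(2*x + 3)) - 1/(2*(x - 1))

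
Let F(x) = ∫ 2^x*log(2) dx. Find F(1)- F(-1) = 3/2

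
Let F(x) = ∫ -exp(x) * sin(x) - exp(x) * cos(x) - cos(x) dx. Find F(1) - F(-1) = -(1 + E)^2*exp(-1)*sin(1)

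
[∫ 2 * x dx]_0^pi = pi^2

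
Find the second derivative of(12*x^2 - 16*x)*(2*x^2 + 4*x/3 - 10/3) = 288*x^2 - 96*x - 368/3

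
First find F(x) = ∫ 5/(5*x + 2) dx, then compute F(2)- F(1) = -log(7) + log(12)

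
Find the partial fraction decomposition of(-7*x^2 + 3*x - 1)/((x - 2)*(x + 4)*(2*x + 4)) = -125/(24*(x + 4)) + 35/(16*(x + 2)) - 23/(48*(x - 2))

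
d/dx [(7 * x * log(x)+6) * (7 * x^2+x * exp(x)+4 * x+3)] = 7*x^2*exp(x)*log(x) + 147*x^2*log(x) + 49*x^2 + 14*x*exp(x)*log(x) + 13*x*exp(x) + 56*x*log(x) + 112*x + 6*exp(x) + 21*log(x) + 45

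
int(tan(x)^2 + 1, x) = tan(x) + C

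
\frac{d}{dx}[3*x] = 3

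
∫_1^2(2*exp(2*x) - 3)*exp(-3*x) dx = -2*exp(-2) - exp(-3) + exp(-6) + 2*exp(-1)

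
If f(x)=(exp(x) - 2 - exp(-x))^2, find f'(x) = (2*exp(4*x) - 4*exp(3*x) - 4*exp(x) - 2)*exp(-2*x)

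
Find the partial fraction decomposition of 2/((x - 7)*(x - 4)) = -2/(3*(x - 4)) + 2/(3*(x - 7))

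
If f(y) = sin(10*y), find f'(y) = 10*cos(10*y)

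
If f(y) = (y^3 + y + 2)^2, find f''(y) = 30*y^4 + 24*y^2 + 24*y + 2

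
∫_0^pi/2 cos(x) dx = 1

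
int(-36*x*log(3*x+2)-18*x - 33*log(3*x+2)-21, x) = -(3*x + 2)*(6*x + 7)*log(3*x + 2) + C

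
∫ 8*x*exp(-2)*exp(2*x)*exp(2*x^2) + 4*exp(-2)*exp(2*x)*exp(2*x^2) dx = 2*exp(2*x^2 + 2*x - 2) + C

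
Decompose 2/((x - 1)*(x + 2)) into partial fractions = -2/(3*(x + 2)) + 2/(3*(x - 1))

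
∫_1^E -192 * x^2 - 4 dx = -64*exp(3) - 4*E + 68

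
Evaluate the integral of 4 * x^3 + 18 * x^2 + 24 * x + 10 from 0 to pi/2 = -3 + (-1 + (pi/2 + 2)^2)*(1 + pi/2)^2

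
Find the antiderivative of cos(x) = sin(x) + C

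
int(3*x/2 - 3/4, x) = 3*x^2/4 - 3*x/4 + C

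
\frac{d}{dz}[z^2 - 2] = 2*z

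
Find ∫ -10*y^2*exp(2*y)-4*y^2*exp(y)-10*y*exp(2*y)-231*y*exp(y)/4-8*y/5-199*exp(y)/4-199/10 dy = y*exp(y)/4 + y/10 - (5*y*exp(y) + 2*y + 25)^2/5 + C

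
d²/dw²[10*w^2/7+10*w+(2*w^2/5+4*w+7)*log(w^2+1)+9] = (28*w^4*log(w^2 + 1) + 184*w^4 + 280*w^3 + 56*w^2*log(w^2 + 1) - 150*w^2 + 840*w + 28*log(w^2 + 1) + 590)/(35*w^4 + 70*w^2 + 35)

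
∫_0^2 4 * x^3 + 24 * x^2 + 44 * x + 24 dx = 216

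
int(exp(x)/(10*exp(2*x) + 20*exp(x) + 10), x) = (91*exp(x) + 90)/(10*(exp(x) + 1)) + C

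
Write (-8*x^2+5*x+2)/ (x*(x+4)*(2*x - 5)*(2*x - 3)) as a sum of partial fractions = 17/(33*(2*x - 3)) - 71/(65*(2*x - 5)) + 73/(286*(x + 4)) + 1/(30*x)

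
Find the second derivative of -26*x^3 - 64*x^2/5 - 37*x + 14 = -156*x - 128/5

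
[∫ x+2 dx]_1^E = -9/2 + (2 + E)^2/2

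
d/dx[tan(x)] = cos(x)^(-2)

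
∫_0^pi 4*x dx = 2*pi^2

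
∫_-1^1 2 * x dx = 0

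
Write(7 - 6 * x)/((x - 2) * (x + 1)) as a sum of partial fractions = -13/(3*(x + 1)) - 5/(3*(x - 2))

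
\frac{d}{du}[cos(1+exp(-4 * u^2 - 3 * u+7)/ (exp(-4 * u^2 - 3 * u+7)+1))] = (8*u + 3)*exp(-7)*exp(3*u)*exp(4*u^2)*sin(1 + exp(7)/(exp(3*u)*exp(4*u^2) + exp(7)))/(exp(-14)*exp(6*u)*exp(8*u^2) + 2*exp(-7)*exp(3*u)*exp(4*u^2) + 1)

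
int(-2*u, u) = -u^2 + C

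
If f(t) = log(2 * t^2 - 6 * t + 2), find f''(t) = (-2*t^2 + 6*t - 7)/(t^4 - 6*t^3 + 11*t^2 - 6*t + 1)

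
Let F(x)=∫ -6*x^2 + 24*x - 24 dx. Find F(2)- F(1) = -2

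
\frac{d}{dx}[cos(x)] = -sin(x)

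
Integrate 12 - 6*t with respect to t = -3*t^2 + 12*t + C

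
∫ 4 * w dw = 2*w^2 + C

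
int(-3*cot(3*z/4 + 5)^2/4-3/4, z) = cot(3*z/4 + 5) + C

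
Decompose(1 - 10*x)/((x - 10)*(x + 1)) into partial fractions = -1/(x + 1) - 9/(x - 10)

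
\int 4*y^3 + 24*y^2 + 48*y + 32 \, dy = y^4 + 8*y^3 + 24*y^2 + 32*y + C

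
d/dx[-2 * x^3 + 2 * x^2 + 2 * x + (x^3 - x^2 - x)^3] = 9*x^8 - 24*x^7 + 30*x^5 - 12*x^3 - 9*x^2 + 4*x + 2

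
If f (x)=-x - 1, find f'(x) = -1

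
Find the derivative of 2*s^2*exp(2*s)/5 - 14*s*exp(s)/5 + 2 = 4*s^2*exp(2*s)/5 + 4*s*exp(2*s)/5 - 14*s*exp(s)/5 - 14*exp(s)/5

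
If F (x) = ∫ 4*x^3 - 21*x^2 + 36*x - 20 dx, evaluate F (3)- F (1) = 2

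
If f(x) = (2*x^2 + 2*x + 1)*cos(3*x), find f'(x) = -6*x^2*sin(3*x) - 6*x*sin(3*x) + 4*x*cos(3*x) - 3*sin(3*x) + 2*cos(3*x)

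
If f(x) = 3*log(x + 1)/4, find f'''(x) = 3/(2*x^3 + 6*x^2 + 6*x + 2)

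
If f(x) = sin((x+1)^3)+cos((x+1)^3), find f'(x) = -3*x^2*sin(x^3 + 3*x^2 + 3*x + 1) + 3*x^2*cos(x^3 + 3*x^2 + 3*x + 1) - 6*x*sin(x^3 + 3*x^2 + 3*x + 1) + 6*x*cos(x^3 + 3*x^2 + 3*x + 1) - 3*sin(x^3 + 3*x^2 + 3*x + 1) + 3*cos(x^3 + 3*x^2 + 3*x + 1)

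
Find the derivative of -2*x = -2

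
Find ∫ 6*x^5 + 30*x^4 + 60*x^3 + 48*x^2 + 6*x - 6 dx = x^6 + 6*x^5 + 15*x^4 + 16*x^3 + 3*x^2 - 6*x + C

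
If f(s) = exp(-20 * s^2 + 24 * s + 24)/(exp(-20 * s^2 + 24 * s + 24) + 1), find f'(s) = (-40*s*exp(-20*s^2 + 24*s + 24) + 24*exp(-20*s^2 + 24*s + 24))/(exp(48)*exp(48*s)*exp(-40*s^2) + 2*exp(24)*exp(24*s)*exp(-20*s^2) + 1)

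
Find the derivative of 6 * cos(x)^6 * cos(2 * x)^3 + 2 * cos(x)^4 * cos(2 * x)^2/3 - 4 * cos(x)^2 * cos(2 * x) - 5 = 4*(72*sin(x)^6*cos(x)^4 + 16*sin(x)^6/3 - 72*sin(x)^4*cos(x)^6 - 108*sin(x)^4*cos(x)^4 - 12*sin(x)^4 + 2*sin(x)^2/3 - 72*cos(x)^8 + 45*cos(x)^4 + 4)*sin(x)*cos(x)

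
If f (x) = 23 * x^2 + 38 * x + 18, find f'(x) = 46*x + 38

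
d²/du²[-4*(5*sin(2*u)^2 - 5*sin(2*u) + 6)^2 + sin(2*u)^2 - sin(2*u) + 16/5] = 1600*sin(2*u)^4 - 2400*sin(2*u)^3 - 4800*sin(2*u)^2*cos(2*u)^2 + 2712*sin(2*u)^2 + 4800*sin(2*u)*cos(2*u)^2 - 956*sin(2*u) - 2712*cos(2*u)^2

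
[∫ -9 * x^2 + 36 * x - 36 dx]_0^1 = -21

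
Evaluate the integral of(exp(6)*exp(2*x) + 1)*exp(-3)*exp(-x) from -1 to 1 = -exp(2) - exp(-4) + exp(-2) + exp(4)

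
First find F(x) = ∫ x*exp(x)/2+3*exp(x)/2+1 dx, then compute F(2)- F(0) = 1 + 2*exp(2)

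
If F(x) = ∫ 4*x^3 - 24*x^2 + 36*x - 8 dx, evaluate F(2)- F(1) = 5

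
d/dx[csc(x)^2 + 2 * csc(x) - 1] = -2*(1 + 1/sin(x))*cos(x)/sin(x)^2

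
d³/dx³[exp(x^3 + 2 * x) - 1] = 27*x^6*exp(x^3 + 2*x) + 54*x^4*exp(x^3 + 2*x) + 54*x^3*exp(x^3 + 2*x) + 36*x^2*exp(x^3 + 2*x) + 36*x*exp(x^3 + 2*x) + 14*exp(x^3 + 2*x)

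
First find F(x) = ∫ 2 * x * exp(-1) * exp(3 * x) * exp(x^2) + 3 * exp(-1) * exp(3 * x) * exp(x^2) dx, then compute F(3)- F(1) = -exp(3) + exp(17)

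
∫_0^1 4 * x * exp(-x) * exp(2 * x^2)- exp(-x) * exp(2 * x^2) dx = -1 + E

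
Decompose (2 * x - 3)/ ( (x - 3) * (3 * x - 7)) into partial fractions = -5/(2*(3*x - 7)) + 3/(2*(x - 3))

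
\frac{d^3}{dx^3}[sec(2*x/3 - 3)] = 16*tan(2*x/3 - 3)^3*sec(2*x/3 - 3)/9 + 40*tan(2*x/3 - 3)*sec(2*x/3 - 3)/27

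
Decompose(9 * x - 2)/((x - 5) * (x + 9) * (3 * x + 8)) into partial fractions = 234/(437*(3*x + 8)) - 83/(266*(x + 9)) + 43/(322*(x - 5))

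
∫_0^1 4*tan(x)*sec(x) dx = -4 + 4*sec(1)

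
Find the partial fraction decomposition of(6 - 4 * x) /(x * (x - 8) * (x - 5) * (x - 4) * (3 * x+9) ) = 1/(308*(x + 3)) - 5/(168*(x - 4)) + 7/(180*(x - 5)) - 13/(1584*(x - 8)) - 1/(240*x)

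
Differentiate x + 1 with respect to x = 1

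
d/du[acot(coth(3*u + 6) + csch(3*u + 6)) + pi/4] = 3*(cosh(3*u + 6) + 1)/(sinh(3*u + 6)^2 + 2*cosh(3*u + 6) + cosh(6*u + 12)/2 + 3/2)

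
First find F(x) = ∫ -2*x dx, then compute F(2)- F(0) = -4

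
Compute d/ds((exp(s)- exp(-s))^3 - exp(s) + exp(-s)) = (3*exp(6*s) - 4*exp(4*s) - 4*exp(2*s) + 3)*exp(-3*s)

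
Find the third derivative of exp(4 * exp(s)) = 4*exp(s + 4*exp(s)) + 48*exp(2*s + 4*exp(s)) + 64*exp(3*s + 4*exp(s))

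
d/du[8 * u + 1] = 8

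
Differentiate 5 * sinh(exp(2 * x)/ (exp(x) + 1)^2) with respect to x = 10*exp(2*x)*cosh(exp(2*x)/(exp(2*x) + 2*exp(x) + 1))/(exp(3*x) + 3*exp(2*x) + 3*exp(x) + 1)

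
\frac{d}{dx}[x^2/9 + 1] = 2*x/9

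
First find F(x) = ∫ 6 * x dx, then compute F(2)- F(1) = 9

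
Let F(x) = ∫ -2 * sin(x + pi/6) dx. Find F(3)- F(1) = 2*cos(pi/6 + 3) - 2*cos(pi/6 + 1)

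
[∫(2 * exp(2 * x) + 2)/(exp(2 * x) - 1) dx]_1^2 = -2*log(E - exp(-1)) + 2*log(-exp(-2) + exp(2))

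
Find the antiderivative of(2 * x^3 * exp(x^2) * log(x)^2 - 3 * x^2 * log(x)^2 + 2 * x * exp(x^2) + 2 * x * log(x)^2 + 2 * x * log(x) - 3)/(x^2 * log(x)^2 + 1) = -3*x + exp(x^2) + log(x^2*log(x)^2 + 1) + C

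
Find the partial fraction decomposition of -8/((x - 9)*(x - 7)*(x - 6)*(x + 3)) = 1/(135*(x + 3)) - 8/(27*(x - 6)) + 2/(5*(x - 7)) - 1/(9*(x - 9))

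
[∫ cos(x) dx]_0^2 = sin(2)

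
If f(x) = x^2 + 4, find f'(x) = 2*x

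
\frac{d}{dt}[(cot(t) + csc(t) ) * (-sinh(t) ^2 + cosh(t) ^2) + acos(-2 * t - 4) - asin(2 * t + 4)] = -(cos(t) + 1)/sin(t)^2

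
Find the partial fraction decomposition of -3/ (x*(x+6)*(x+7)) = -3/(7*(x + 7)) + 1/(2*(x + 6)) - 1/(14*x)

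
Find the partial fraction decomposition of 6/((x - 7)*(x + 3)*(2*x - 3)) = -8/(33*(2*x - 3)) + 1/(15*(x + 3)) + 3/(55*(x - 7))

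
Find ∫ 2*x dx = x^2 + C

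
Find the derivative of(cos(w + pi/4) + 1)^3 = -15*sin(w + pi/4)/4 - 3*cos(2*w) - 3*cos(3*w + pi/4)/4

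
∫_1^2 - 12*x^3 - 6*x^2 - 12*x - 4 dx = -81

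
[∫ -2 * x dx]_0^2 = -4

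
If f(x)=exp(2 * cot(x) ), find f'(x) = -2*exp(2/tan(x))/sin(x)^2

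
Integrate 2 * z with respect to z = z^2 + C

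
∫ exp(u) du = exp(u) + C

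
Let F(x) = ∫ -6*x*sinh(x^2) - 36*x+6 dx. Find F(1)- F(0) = -9 - 3*cosh(1)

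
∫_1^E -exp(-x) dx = -exp(-1) + exp(-E)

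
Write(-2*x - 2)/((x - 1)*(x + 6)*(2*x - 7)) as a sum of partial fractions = -36/(95*(2*x - 7)) + 10/(133*(x + 6)) + 4/(35*(x - 1))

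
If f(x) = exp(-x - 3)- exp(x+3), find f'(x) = (-exp(2*x + 6) - 1)*exp(-x - 3)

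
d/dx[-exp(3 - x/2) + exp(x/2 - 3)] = (exp(x - 6) + 1)*exp(3 - x/2)/2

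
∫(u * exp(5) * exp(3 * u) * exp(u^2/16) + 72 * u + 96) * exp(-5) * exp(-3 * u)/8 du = (-3*u + exp(u^2/16 + 3*u + 5) - 5)*exp(-3*u - 5) + C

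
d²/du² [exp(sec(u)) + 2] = (sin(u)^2/cos(u)^3 - 1 + 2/cos(u)^2)*exp(1/cos(u))/cos(u)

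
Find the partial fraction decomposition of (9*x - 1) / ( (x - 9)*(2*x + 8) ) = 37/(26*(x + 4)) + 40/(13*(x - 9))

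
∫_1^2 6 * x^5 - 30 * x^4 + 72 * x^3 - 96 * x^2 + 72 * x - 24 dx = 7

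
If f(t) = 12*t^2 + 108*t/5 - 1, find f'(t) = 24*t + 108/5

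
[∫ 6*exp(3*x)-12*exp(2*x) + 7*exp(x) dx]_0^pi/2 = -1 + exp(pi/2) + 2*(-1 + exp(pi/2))^3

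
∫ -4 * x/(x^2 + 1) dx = -2*log(x^2 + 1) + C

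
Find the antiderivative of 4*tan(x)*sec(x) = 4*sec(x) + C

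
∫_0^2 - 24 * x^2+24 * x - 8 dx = -32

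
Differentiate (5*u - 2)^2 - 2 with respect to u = 50*u - 20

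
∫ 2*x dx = x^2 + C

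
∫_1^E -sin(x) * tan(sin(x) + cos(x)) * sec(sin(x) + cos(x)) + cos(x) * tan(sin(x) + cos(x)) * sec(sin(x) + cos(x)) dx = -sec(cos(1) + sin(1)) + sec(cos(E) + sin(E))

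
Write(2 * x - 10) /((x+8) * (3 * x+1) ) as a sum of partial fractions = -32/(23*(3*x + 1)) + 26/(23*(x + 8))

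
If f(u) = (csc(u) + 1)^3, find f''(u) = 3*(-1 - 4/sin(u) - 1/sin(u)^2 + 6/sin(u)^3 + 4/sin(u)^4)/sin(u)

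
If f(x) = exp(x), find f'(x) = exp(x)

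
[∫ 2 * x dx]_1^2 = 3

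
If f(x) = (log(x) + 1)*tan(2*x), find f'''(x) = (48*x^3*log(x)*tan(2*x)^4 + 64*x^3*log(x)*tan(2*x)^2 + 16*x^3*log(x) + 48*x^3*tan(2*x)^4 + 64*x^3*tan(2*x)^2 + 16*x^3 + 24*x^2*tan(2*x)^3 + 24*x^2*tan(2*x) - 6*x*tan(2*x)^2 - 6*x + 2*tan(2*x))/x^3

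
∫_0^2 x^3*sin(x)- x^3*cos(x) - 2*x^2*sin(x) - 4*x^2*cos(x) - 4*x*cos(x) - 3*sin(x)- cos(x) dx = -15*sin(2) - 1 - 15*cos(2)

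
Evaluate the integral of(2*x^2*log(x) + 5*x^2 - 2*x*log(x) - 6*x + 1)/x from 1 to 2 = log(2) + 2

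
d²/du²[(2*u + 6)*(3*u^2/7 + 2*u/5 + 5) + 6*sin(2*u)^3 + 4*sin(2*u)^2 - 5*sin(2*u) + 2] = 36*u/7 - 72*sin(2*u)^3 - 32*sin(2*u)^2 + 144*sin(2*u)*cos(2*u)^2 + 20*sin(2*u) + 32*cos(2*u)^2 + 236/35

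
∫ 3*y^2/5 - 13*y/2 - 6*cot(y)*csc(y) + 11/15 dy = y^3/5 - 13*y^2/4 + 11*y/15 + 6/sin(y) + C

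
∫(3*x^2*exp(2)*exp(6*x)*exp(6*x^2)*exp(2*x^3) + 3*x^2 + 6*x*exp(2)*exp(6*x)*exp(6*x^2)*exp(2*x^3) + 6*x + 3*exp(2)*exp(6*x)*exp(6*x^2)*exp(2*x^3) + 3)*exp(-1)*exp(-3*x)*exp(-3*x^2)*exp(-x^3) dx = 2*sinh((x + 1)^3) + C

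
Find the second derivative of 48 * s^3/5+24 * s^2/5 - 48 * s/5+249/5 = 288*s/5 + 48/5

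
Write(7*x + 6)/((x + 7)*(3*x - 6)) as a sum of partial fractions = 43/(27*(x + 7)) + 20/(27*(x - 2))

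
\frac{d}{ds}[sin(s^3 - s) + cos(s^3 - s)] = sqrt(2)*(3*s^2 - 1)*cos(s^3 - s + pi/4)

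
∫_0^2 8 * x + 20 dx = 56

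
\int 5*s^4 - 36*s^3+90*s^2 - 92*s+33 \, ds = s^5 - 9*s^4 + 30*s^3 - 46*s^2 + 33*s + C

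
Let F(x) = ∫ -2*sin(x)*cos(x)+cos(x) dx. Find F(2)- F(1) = -sin(1) - sin(2)^2 + sin(1)^2 + sin(2)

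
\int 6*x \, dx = 3*x^2 + C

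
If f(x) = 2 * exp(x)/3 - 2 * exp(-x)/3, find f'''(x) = (2*exp(2*x) + 2)*exp(-x)/3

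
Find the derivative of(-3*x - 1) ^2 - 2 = 18*x + 6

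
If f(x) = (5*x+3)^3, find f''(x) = 750*x + 450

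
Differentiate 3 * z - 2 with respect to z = 3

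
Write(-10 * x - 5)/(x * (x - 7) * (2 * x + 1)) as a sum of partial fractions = -5/(7*(x - 7)) + 5/(7*x)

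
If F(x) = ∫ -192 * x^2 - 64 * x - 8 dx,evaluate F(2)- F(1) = -552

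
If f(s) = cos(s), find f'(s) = -sin(s)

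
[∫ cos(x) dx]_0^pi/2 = 1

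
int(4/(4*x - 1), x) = log(1 - 4*x) + C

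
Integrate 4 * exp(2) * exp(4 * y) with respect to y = exp(4*y + 2) + C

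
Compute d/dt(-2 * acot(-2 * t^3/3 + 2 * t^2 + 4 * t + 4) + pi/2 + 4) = (-36*t^2 + 72*t + 72)/(4*t^6 - 24*t^5 - 12*t^4 + 96*t^3 + 288*t^2 + 288*t + 153)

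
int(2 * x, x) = x^2 + C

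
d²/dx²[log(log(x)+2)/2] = (-log(x) - 3)/(2*x^2*log(x)^2 + 8*x^2*log(x) + 8*x^2)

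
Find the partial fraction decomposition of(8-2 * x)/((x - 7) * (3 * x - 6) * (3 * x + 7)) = 19/(182*(3*x + 7)) - 4/(195*(x - 2)) - 1/(70*(x - 7))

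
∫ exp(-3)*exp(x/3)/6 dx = exp(x/3 - 3)/2 + C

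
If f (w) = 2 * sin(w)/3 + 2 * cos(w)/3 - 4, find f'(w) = -2*sin(w)/3 + 2*cos(w)/3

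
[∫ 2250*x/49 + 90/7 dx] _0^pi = -60*pi/7 - 5 + 5*(1 + 15*pi/7)^2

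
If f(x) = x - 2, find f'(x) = 1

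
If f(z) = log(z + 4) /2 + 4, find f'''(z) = 1/(z^3 + 12*z^2 + 48*z + 64)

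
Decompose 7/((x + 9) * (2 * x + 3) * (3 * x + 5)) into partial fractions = -63/(22*(3*x + 5)) + 28/(15*(2*x + 3)) + 7/(330*(x + 9))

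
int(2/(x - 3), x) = log(3*(x - 3)^2) + C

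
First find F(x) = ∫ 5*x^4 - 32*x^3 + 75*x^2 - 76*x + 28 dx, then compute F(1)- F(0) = 8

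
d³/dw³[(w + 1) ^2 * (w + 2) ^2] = 24*w + 36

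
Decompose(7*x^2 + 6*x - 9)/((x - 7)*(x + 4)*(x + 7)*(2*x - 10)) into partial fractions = -73/(252*(x + 7)) + 79/(594*(x + 4)) - 49/(108*(x - 5)) + 47/(77*(x - 7))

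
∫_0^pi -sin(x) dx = -2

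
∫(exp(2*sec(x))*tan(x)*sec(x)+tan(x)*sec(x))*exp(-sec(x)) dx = 2*sinh(1/cos(x)) + C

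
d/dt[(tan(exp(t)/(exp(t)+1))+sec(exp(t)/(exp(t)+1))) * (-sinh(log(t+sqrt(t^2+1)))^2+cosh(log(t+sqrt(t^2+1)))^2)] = (sin(exp(t)/(exp(t) + 1)) + 1)*exp(t)/((exp(2*t) + 2*exp(t) + 1)*cos(exp(t)/(exp(t) + 1))^2)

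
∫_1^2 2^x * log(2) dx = 2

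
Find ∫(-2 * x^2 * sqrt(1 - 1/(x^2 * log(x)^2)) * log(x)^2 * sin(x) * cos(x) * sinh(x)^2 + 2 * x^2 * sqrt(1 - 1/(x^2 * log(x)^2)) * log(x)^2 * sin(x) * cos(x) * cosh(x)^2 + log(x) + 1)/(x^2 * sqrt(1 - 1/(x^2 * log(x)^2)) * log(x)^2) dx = sin(x)^2 + asec(x*log(x)) + C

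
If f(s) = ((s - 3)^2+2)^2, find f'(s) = 4*s^3 - 36*s^2 + 116*s - 132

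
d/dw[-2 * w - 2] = -2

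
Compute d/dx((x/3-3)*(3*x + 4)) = 2*x - 23/3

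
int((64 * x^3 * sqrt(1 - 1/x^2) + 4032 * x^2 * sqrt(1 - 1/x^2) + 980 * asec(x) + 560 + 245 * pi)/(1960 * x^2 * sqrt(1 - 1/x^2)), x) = 12*x/7 + (2*x + 21)^2/245 + (4*asec(x) + pi)^2/64 + 2*asec(x)/7 + C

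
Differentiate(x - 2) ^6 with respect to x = 6*x^5 - 60*x^4 + 240*x^3 - 480*x^2 + 480*x - 192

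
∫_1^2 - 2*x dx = -3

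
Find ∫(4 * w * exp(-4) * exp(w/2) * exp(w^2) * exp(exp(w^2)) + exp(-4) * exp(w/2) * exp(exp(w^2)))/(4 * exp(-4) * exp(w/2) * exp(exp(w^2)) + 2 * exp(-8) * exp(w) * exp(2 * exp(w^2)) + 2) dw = exp(w/2 + exp(w^2) - 4)/(exp(w/2 + exp(w^2) - 4) + 1) + C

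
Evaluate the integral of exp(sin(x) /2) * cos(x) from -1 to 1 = -2*exp(-sin(1)/2) + 2*exp(sin(1)/2)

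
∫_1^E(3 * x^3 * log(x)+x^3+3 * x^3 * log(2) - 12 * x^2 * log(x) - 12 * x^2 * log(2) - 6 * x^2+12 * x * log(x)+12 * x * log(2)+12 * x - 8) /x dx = (-2 + E)^3*log(2*E) + log(2)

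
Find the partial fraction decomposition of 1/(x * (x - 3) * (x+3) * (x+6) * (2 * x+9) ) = -16/(1215*(2*x + 9)) + 1/(486*(x + 6)) + 1/(162*(x + 3)) + 1/(2430*(x - 3)) - 1/(486*x)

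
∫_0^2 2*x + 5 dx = 14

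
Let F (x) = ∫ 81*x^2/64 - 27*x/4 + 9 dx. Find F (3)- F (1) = 63/32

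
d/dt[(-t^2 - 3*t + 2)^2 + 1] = 4*t^3 + 18*t^2 + 10*t - 12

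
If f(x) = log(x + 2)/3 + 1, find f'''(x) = 2/(3*x^3 + 18*x^2 + 36*x + 24)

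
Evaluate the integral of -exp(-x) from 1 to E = -exp(-1) + exp(-E)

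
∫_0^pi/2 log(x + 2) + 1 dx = -2*log(2) + (pi/2 + 2)*log(pi/2 + 2)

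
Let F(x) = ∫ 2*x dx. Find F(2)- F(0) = 4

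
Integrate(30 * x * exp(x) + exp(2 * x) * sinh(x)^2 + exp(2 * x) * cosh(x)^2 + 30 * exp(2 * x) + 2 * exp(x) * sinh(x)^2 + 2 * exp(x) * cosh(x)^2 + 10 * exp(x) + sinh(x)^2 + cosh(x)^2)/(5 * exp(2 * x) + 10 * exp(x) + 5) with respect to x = (20*(3*x - 2)*exp(x) + (exp(x) + 1)*(sinh(2*x) - 20))/(10*(exp(x) + 1)) + C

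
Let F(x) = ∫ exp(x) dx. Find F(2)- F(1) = -E + exp(2)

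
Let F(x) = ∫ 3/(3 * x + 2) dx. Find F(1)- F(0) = -log(2) + log(5)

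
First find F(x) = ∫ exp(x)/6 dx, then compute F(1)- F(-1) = -exp(-1)/6 + E/6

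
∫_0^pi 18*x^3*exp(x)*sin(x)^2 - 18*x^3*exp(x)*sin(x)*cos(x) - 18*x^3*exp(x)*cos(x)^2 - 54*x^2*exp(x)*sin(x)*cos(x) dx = 0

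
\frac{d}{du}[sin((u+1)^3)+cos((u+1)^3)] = -3*u^2*sin(u^3 + 3*u^2 + 3*u + 1) + 3*u^2*cos(u^3 + 3*u^2 + 3*u + 1) - 6*u*sin(u^3 + 3*u^2 + 3*u + 1) + 6*u*cos(u^3 + 3*u^2 + 3*u + 1) - 3*sin(u^3 + 3*u^2 + 3*u + 1) + 3*cos(u^3 + 3*u^2 + 3*u + 1)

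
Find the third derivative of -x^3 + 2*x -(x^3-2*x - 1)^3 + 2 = -504*x^6 + 1260*x^4 + 360*x^3 - 720*x^2 - 288*x + 24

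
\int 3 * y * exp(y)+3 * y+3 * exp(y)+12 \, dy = 3*y*(y + 2*exp(y) + 8)/2 + C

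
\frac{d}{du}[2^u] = 2^u*log(2)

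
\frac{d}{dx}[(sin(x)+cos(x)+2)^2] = 2*cos(2*x) + 4*sqrt(2)*cos(x + pi/4)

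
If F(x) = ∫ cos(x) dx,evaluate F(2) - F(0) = sin(2)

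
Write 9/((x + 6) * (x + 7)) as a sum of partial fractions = -9/(x + 7) + 9/(x + 6)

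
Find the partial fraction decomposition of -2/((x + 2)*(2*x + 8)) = 1/(2*(x + 4)) - 1/(2*(x + 2))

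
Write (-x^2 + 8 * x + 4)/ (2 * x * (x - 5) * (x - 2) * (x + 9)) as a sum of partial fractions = 149/(2772*(x + 9)) - 4/(33*(x - 2)) + 19/(420*(x - 5)) + 1/(45*x)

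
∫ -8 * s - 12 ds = -4*s^2 - 12*s + C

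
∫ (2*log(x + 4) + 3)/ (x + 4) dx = (log(x + 4) + 3)*log(x + 4) + C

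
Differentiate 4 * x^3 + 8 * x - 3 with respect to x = 12*x^2 + 8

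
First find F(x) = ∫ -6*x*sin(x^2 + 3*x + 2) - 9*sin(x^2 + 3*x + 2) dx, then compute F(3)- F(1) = -3*cos(6) + 3*cos(20)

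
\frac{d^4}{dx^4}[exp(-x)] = exp(-x)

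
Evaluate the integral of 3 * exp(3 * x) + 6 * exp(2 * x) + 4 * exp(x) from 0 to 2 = -9 + exp(2) + (1 + exp(2))^3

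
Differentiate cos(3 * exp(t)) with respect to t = -3*exp(t)*sin(3*exp(t))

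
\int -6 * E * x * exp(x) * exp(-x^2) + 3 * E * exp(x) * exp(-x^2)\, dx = 3*exp(-x^2 + x + 1) + C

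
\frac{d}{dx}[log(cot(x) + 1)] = (-cot(x)^2 - 1)/(cot(x) + 1)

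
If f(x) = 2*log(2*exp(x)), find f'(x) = 2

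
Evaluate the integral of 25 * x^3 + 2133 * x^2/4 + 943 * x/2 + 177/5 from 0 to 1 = 9103/20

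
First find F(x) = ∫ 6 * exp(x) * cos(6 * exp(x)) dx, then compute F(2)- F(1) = sin(6*exp(2)) - sin(6*E)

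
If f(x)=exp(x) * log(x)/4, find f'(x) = (x*exp(x)*log(x) + exp(x))/(4*x)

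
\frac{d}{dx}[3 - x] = -1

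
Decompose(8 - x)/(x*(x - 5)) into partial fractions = 3/(5*(x - 5)) - 8/(5*x)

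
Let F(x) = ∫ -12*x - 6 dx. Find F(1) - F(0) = -12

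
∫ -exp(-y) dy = exp(-y) + C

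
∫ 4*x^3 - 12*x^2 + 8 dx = x^4 - 4*x^3 + 8*x + C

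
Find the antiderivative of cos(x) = sin(x) + C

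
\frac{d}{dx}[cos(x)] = -sin(x)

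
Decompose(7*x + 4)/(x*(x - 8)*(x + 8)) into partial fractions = -13/(32*(x + 8)) + 15/(32*(x - 8)) - 1/(16*x)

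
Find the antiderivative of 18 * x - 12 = 9*x^2 - 12*x + C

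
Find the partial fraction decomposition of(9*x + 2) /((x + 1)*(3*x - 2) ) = 24/(5*(3*x - 2)) + 7/(5*(x + 1))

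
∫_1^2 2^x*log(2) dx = 2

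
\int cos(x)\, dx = sin(x) + C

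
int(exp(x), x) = exp(x) + C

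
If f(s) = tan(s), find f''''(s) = 24*tan(s)^5 + 40*tan(s)^3 + 16*tan(s)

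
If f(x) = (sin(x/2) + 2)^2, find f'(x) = sin(x)/2 + 2*cos(x/2)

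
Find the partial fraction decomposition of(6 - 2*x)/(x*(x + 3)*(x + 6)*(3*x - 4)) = 45/(572*(3*x - 4)) - 1/(22*(x + 6)) + 4/(39*(x + 3)) - 1/(12*x)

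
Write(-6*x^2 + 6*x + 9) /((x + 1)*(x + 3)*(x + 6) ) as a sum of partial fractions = -81/(5*(x + 6)) + 21/(2*(x + 3)) - 3/(10*(x + 1))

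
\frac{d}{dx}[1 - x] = -1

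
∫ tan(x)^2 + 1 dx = tan(x) + C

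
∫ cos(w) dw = sin(w) + C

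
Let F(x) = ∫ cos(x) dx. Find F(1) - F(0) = sin(1)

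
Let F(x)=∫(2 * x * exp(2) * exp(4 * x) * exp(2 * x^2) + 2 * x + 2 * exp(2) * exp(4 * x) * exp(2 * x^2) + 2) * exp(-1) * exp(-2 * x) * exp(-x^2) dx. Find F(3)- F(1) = -exp(4) - exp(-16) + exp(-4) + exp(16)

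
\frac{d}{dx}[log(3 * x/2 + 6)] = 1/(x + 4)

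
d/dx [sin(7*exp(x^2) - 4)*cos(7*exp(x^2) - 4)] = -14*x*exp(x^2)*sin(7*exp(x^2) - 4)^2 + 14*x*exp(x^2)*cos(7*exp(x^2) - 4)^2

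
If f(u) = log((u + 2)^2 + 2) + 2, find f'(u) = (2*u + 4)/(u^2 + 4*u + 6)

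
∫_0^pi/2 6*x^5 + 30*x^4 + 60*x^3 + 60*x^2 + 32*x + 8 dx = -2 + (1 + pi/2)^2 + (1 + pi/2)^6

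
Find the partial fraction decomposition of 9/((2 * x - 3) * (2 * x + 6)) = 1/(2*x - 3) - 1/(2*(x + 3))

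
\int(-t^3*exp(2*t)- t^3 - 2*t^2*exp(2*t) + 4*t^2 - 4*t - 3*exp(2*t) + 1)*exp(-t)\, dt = -2*(t^3 - t^2 + 2*t + 1)*sinh(t) + C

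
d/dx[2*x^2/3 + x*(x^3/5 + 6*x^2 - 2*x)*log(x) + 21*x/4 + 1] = 4*x^3*log(x)/5 + x^3/5 + 18*x^2*log(x) + 6*x^2 - 4*x*log(x) - 2*x/3 + 21/4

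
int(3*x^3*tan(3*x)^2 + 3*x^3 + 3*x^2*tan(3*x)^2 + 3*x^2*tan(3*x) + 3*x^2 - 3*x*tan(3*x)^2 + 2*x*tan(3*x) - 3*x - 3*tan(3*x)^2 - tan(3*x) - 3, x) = (x^3 + x^2 - x - 1)*tan(3*x) + C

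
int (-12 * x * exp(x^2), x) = -6*exp(x^2) + C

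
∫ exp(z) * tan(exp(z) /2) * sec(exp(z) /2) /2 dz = sec(exp(z)/2) + C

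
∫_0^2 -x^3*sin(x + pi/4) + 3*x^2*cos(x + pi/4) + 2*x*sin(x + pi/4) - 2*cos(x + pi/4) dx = 4*cos(pi/4 + 2)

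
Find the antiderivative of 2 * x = x^2 + C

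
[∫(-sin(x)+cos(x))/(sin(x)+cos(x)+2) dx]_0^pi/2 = 0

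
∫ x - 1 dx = x^2/2 - x + C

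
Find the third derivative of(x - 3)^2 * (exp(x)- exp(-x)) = (x^2*exp(2*x) + x^2 - 12*x - 3*exp(2*x) + 33)*exp(-x)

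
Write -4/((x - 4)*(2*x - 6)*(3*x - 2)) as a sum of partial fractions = -9/(35*(3*x - 2)) + 2/(7*(x - 3)) - 1/(5*(x - 4))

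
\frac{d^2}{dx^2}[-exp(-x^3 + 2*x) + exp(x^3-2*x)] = -9*x^4*exp(-x^3 + 2*x) + 9*x^4*exp(x^3 - 2*x) + 12*x^2*exp(-x^3 + 2*x) - 12*x^2*exp(x^3 - 2*x) + 6*x*exp(-x^3 + 2*x) + 6*x*exp(x^3 - 2*x) - 4*exp(-x^3 + 2*x) + 4*exp(x^3 - 2*x)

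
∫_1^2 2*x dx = 3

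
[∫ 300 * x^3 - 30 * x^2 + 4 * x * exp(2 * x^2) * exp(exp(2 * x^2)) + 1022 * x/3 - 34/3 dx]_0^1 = -E + 224 + exp(exp(2))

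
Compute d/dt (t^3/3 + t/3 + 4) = t^2 + 1/3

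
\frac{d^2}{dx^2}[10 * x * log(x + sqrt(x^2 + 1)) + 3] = (20*x^5 + 20*x^4*sqrt(x^2 + 1) + 60*x^3 + 50*x^2*sqrt(x^2 + 1) + 40*x + 20*sqrt(x^2 + 1))/(2*x^6 + 2*x^5*sqrt(x^2 + 1) + 5*x^4 + 4*x^3*sqrt(x^2 + 1) + 4*x^2 + 2*x*sqrt(x^2 + 1) + 1)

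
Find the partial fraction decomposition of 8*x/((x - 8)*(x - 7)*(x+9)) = -9/(34*(x + 9)) - 7/(2*(x - 7)) + 64/(17*(x - 8))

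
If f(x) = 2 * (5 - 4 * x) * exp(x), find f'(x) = -8*x*exp(x) + 2*exp(x)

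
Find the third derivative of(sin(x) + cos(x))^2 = -8*cos(2*x)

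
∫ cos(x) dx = sin(x) + C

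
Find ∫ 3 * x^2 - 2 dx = x^3 - 2*x + C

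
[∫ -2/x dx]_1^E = -2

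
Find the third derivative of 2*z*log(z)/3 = -2/(3*z^2)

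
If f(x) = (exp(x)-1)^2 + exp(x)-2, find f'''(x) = 8*exp(2*x) - exp(x)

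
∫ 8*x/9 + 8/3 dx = 4*x^2/9 + 8*x/3 + C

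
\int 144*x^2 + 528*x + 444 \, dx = 48*x^3 + 264*x^2 + 444*x + C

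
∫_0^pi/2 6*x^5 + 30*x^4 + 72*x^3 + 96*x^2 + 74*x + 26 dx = -9 + (1 + pi/2)^2 + (1 + (1 + pi/2)^2)^3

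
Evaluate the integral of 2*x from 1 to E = -1 + exp(2)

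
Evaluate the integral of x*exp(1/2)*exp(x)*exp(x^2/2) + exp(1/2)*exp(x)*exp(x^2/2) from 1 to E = -exp(2) + exp((1 + E)^2/2)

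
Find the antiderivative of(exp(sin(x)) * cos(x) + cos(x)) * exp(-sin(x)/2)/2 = 2*sinh(sin(x)/2) + C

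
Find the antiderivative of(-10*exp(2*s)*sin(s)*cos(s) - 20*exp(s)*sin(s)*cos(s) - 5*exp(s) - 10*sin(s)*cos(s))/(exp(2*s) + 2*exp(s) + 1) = ((exp(s) + 1)*(5*cos(s)^2 - 7) - 5*exp(s))/(exp(s) + 1) + C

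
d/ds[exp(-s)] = -exp(-s)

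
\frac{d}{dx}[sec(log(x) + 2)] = tan(log(x) + 2)*sec(log(x) + 2)/x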